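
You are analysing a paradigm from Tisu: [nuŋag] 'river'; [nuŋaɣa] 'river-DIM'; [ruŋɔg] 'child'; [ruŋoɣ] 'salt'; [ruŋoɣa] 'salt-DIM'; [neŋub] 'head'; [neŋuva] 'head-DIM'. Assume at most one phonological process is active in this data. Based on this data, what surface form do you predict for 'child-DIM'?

In [nuŋag] and [nuŋaɣa] the final segment of 'river' alternates: [g] ~ [ɣ].
If /ɣ/ were underlying and a rule turned it into [g] in isolation, 'salt' would also alternate; but it has [ɣ] in both [ruŋoɣ] and [ruŋoɣa].
The alternation reflects intervocalic spirantization: voiced stops become fricatives between vowels. /g/ is underlying.
The one attested form of 'child', [ruŋɔg], shows underlying /ruŋɔg/. Applying the same rule between vowels gives [ruŋɔɣa].

[ruŋɔɣa]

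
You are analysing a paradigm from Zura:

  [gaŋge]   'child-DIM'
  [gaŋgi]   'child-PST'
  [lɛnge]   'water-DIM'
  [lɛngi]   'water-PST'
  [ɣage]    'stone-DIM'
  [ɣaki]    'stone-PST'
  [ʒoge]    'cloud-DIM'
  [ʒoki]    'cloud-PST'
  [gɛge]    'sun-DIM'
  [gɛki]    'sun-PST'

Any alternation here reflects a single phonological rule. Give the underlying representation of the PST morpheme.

/-ki/

The PST suffix surfaces as [-gi] and [-ki], depending on the final segment of the stem.
The DIM suffix, which begins with [g], is invariant after every stem; so [g] is not altered by any rule here.
The PST suffix is therefore /-ki/ underlyingly, with post-nasal voicing: voiceless stops become voiced after a nasal.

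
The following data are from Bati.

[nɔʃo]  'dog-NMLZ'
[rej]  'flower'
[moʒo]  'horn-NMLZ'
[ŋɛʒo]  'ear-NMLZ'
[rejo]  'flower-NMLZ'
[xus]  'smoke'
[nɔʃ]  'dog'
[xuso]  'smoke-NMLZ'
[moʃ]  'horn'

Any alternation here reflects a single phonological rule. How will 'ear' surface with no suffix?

[ŋɛʃ]

In [moʒo] and [moʃ] the final segment of 'horn' alternates: [ʒ] ~ [ʃ].
Compare 'dog', with invariant [ʃ] in [nɔʃo] and [nɔʃ]: an analysis with underlying /ʃ/ and a rule producing [ʒ] before the NMLZ suffix would wrongly predict alternation here too.
The underlying segment must be /ʒ/; voiced obstruents become voiceless word-finally, yielding [ʃ] there.
The one attested form of 'ear', [ŋɛʒo], shows underlying /ŋɛʒ/. Applying the same rule word-finally gives [ŋɛʃ].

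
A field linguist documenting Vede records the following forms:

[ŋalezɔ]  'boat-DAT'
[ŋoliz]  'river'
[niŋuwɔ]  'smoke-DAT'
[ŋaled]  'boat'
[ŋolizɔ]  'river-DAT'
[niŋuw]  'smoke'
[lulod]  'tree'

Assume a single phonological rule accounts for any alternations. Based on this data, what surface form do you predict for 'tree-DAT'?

[lulozɔ]

In [ŋalezɔ] and [ŋaled] the final segment of 'boat' alternates: [z] ~ [d].
The stem 'river' ([ŋolizɔ], [ŋoliz]) shows [z] unchanged in both environments, so [z] cannot be basic with [d] derived in isolation.
So /d/ is underlying, and a rule of intervocalic spirantization — voiced stops become fricatives between vowels — gives [z].
The one attested form of 'tree', [lulod], shows underlying /lulod/. Applying the same rule between vowels gives [lulozɔ].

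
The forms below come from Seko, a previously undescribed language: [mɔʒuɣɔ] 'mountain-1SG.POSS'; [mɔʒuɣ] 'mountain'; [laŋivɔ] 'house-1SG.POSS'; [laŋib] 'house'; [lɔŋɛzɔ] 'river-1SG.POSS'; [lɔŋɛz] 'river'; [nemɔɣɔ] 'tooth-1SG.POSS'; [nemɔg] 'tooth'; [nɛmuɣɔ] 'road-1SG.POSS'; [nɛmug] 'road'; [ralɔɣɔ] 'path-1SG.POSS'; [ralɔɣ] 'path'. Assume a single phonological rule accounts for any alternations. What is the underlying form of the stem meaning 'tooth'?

/nemɔg/

'tooth' shows [ɣ] ~ [g] at the end of the stem ([nemɔɣɔ] vs [nemɔg]).
If /ɣ/ were underlying and a rule turned it into [g] in isolation, 'mountain' would also alternate; but it has [ɣ] in both [mɔʒuɣɔ] and [mɔʒuɣ].
The underlying segment must be /g/; voiced stops become fricatives between vowels, yielding [ɣ] there.
The underlying form of 'tooth' is therefore /nemɔg/.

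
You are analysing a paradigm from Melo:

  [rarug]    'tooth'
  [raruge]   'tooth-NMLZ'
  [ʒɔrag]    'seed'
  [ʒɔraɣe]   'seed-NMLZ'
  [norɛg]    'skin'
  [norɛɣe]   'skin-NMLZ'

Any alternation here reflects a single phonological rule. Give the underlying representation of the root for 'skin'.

/norɛɣ/

'skin' shows [g] ~ [ɣ] at the end of the stem ([norɛg] vs [norɛɣe]).
If /g/ were underlying and a rule turned it into [ɣ] before the NMLZ suffix, 'tooth' would also alternate; but it has [g] in both [rarug] and [raruge].
So /ɣ/ is underlying, and a rule of word-final hardening — voiced fricatives become stops word-finally — gives [g].
The underlying form of 'skin' is therefore /norɛɣ/.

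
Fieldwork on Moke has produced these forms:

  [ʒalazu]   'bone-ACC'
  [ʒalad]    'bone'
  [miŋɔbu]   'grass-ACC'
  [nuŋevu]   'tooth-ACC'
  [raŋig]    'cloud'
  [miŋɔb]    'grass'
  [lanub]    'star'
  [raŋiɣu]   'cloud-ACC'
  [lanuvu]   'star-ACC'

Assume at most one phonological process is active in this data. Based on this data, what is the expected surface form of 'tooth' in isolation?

[nuŋeb]

The stem for 'star' ends in [v] in [lanuvu] but [b] in [lanub].
The stem 'grass' ([miŋɔbu], [miŋɔb]) shows [b] unchanged in both environments, so [b] cannot be basic with [v] derived before the ACC suffix.
The alternation reflects word-final hardening: voiced fricatives become stops word-finally. /v/ is underlying.
The one attested form of 'tooth', [nuŋevu], shows underlying /nuŋev/. Applying the same rule word-finally gives [nuŋeb].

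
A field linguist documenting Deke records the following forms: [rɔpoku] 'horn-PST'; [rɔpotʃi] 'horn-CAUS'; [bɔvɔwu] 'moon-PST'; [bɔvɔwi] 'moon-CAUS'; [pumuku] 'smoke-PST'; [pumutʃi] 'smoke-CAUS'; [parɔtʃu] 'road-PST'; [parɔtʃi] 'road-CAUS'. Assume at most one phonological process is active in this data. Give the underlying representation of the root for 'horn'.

The root 'horn' surfaces as [rɔpoku] and [rɔpotʃi], with a stem-final [k] ~ [tʃ] alternation.
But 'road' keeps [tʃ] in both environments ([parɔtʃu], [parɔtʃi]), so there is no rule changing /tʃ/ to [k] before the PST suffix.
The alternation reflects palatalization before a front vowel: /k/ becomes palato-alveolar [tʃ] before a front vowel. /k/ is underlying.

/rɔpok/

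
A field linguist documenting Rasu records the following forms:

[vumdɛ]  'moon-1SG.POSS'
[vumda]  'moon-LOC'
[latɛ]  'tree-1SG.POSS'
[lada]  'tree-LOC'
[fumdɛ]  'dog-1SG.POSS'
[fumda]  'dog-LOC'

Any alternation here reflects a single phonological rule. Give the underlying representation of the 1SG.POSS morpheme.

/-tɛ/

The 1SG.POSS suffix surfaces as [-dɛ] and [-tɛ], depending on the final segment of the stem.
By contrast the LOC suffix keeps its initial [d] throughout — that segment must be underlying.
The 1SG.POSS suffix is therefore /-tɛ/ underlyingly, with post-nasal voicing: voiceless stops become voiced after a nasal.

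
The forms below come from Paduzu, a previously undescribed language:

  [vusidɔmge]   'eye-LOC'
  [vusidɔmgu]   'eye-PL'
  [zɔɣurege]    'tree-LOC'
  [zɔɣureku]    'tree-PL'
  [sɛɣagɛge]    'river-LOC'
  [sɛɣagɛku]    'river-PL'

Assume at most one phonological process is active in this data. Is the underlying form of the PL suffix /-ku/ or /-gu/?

The PL morpheme has two allomorphs, [-gu] and [-ku].
The LOC suffix, which begins with [g], is invariant after every stem; so [g] is not altered by any rule here.
So the underlying form is /-ku/, and voiceless stops become voiced after a nasal.

/-ku/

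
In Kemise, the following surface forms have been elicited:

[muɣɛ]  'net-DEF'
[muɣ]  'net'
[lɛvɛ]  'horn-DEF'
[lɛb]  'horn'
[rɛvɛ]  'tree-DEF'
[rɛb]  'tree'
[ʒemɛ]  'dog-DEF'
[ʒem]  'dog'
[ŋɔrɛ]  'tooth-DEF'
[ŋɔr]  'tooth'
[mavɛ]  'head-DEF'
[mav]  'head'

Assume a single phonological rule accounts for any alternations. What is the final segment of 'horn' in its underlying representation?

/b/

The root 'horn' surfaces as [lɛvɛ] and [lɛb], with a stem-final [v] ~ [b] alternation.
Compare 'head', with invariant [v] in [mavɛ] and [mav]: an analysis with underlying /v/ and a rule producing [b] in isolation would wrongly predict alternation here too.
Therefore /b/ is basic and [v] is derived by intervocalic spirantization (voiced stops become fricatives between vowels).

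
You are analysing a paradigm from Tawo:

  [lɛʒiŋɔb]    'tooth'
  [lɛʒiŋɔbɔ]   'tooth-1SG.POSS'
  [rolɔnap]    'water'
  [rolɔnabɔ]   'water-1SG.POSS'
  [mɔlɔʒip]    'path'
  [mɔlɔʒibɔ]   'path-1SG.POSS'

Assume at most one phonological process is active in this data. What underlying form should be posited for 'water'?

/rolɔnap/

The stem for 'water' ends in [p] in [rolɔnap] but [b] in [rolɔnabɔ].
Compare 'tooth', with invariant [b] in [lɛʒiŋɔb] and [lɛʒiŋɔbɔ]: an analysis with underlying /b/ and a rule producing [p] in isolation would wrongly predict alternation here too.
So /p/ is underlying, and a rule of intervocalic voicing — voiceless stops become voiced between vowels — gives [b].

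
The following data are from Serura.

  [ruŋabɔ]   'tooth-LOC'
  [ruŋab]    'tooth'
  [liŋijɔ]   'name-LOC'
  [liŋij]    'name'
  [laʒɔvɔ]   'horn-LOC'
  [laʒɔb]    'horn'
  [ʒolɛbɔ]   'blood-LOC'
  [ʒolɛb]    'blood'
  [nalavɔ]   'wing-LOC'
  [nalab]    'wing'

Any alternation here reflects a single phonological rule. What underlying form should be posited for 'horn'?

/laʒɔv/

The stem for 'horn' ends in [v] in [laʒɔvɔ] but [b] in [laʒɔb].
But 'tooth' keeps [b] in both environments ([ruŋabɔ], [ruŋab]), so there is no rule changing /b/ to [v] before the LOC suffix.
The alternation reflects word-final hardening: voiced fricatives become stops word-finally. /v/ is underlying.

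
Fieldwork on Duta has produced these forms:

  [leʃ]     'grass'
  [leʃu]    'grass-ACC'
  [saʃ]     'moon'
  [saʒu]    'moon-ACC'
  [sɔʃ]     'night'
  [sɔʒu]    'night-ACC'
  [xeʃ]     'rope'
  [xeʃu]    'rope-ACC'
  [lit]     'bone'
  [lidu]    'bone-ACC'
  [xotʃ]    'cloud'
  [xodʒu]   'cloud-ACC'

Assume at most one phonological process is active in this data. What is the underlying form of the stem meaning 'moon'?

The stem for 'moon' ends in [ʃ] in [saʃ] but [ʒ] in [saʒu].
Compare 'rope', with invariant [ʃ] in [xeʃ] and [xeʃu]: an analysis with underlying /ʃ/ and a rule producing [ʒ] before the ACC suffix would wrongly predict alternation here too.
So /ʒ/ is underlying, and a rule of word-final obstruent devoicing — voiced obstruents become voiceless word-finally — gives [ʃ].

/saʒ/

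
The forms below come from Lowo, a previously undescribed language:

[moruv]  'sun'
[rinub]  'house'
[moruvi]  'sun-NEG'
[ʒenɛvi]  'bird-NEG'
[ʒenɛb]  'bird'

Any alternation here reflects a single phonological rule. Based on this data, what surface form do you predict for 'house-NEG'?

[rinuvi]

'bird' shows [v] ~ [b] at the end of the stem ([ʒenɛvi] vs [ʒenɛb]).
Compare 'sun', with invariant [v] in [moruvi] and [moruv]: an analysis with underlying /v/ and a rule producing [b] in isolation would wrongly predict alternation here too.
So /b/ is underlying, and a rule of intervocalic spirantization — voiced stops become fricatives between vowels — gives [v].
From [rinub] the stem 'house' is /rinub/; between vowels this yields [rinuvi].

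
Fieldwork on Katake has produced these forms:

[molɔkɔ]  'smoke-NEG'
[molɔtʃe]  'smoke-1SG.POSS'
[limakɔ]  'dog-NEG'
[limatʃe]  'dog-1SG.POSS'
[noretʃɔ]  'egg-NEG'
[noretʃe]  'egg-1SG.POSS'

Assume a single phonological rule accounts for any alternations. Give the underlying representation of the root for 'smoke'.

/molɔk/

The root 'smoke' surfaces as [molɔkɔ] and [molɔtʃe], with a stem-final [k] ~ [tʃ] alternation.
If /tʃ/ were underlying and a rule turned it into [k] before the NEG suffix, 'egg' would also alternate; but it has [tʃ] in both [noretʃɔ] and [noretʃe].
So /k/ is underlying, and a rule of palatalization before a front vowel — /k/ becomes palato-alveolar [tʃ] before a front vowel — gives [tʃ].
The underlying form of 'smoke' is therefore /molɔk/.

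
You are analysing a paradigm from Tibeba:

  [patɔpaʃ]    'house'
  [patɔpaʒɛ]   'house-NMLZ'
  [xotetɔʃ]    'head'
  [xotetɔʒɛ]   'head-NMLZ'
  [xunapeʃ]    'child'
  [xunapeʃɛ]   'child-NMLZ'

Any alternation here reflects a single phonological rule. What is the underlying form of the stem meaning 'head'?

In [xotetɔʃ] and [xotetɔʒɛ] the final segment of 'head' alternates: [ʃ] ~ [ʒ].
The stem 'child' ([xunapeʃ], [xunapeʃɛ]) shows [ʃ] unchanged in both environments, so [ʃ] cannot be basic with [ʒ] derived before the NMLZ suffix.
Therefore /ʒ/ is basic and [ʃ] is derived by word-final obstruent devoicing (voiced obstruents become voiceless word-finally).

/xotetɔʒ/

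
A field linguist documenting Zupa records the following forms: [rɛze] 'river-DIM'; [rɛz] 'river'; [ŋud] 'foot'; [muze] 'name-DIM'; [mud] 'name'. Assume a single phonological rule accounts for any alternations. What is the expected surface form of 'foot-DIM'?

[ŋuze]

The stem for 'name' ends in [z] in [muze] but [d] in [mud].
But 'river' keeps [z] in both environments ([rɛze], [rɛz]), so there is no rule changing /z/ to [d] in isolation.
Therefore /d/ is basic and [z] is derived by intervocalic spirantization (voiced stops become fricatives between vowels).
From [ŋud] the stem 'foot' is /ŋud/; between vowels this yields [ŋuze].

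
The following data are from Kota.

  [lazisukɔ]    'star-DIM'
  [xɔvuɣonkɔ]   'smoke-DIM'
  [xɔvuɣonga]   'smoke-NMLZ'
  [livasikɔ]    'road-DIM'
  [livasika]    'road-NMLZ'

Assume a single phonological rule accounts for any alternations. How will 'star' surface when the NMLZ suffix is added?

[lazisuka]

The NMLZ suffix surfaces as [-ga] and [-ka], depending on the final segment of the stem.
The DIM suffix, which begins with [k], is invariant after every stem; so [k] is not altered by any rule here.
So the underlying form is /-ga/, and voiced stops become voiceless after a vowel.
After 'star', which ends in a vowel, the suffix surfaces as [-ka], giving [lazisuka].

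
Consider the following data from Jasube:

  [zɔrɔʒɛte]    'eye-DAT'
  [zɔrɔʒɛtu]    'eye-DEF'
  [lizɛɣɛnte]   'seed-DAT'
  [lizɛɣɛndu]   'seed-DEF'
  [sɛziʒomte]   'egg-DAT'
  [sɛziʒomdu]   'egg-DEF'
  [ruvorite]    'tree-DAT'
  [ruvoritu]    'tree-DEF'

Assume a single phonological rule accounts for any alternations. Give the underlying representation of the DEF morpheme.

The DEF morpheme has two allomorphs, [-du] and [-tu].
The DAT suffix, which begins with [t], is invariant after every stem; so [t] is not altered by any rule here.
So the underlying form is /-du/, and voiced stops become voiceless after a vowel.

/-du/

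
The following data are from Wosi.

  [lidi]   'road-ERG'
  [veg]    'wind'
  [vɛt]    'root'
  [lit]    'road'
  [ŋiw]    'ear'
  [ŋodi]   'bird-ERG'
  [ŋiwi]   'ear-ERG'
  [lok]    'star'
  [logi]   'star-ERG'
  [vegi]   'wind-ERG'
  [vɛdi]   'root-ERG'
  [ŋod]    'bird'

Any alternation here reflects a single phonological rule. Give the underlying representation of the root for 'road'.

The root 'road' surfaces as [lidi] and [lit], with a stem-final [d] ~ [t] alternation.
Compare 'bird', with invariant [d] in [ŋodi] and [ŋod]: an analysis with underlying /d/ and a rule producing [t] in isolation would wrongly predict alternation here too.
The alternation reflects intervocalic voicing: voiceless stops become voiced between vowels. /t/ is underlying.

/lit/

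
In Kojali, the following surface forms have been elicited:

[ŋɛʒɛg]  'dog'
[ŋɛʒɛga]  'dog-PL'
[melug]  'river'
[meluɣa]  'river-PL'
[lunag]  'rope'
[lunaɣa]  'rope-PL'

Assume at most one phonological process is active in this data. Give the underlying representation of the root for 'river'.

/meluɣ/

The stem for 'river' ends in [g] in [melug] but [ɣ] in [meluɣa].
But 'dog' keeps [g] in both environments ([ŋɛʒɛg], [ŋɛʒɛga]), so there is no rule changing /g/ to [ɣ] before the PL suffix.
The underlying segment must be /ɣ/; voiced fricatives become stops word-finally, yielding [g] there.
So 'river' = /meluɣ/.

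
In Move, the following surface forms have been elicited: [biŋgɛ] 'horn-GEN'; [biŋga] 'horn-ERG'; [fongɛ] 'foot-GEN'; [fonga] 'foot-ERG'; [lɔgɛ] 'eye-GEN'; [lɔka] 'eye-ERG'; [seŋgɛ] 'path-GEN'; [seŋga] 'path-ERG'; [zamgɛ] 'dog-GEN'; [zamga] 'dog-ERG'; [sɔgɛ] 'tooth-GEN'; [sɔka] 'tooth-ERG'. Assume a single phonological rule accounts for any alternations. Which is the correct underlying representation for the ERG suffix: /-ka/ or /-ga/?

The ERG suffix surfaces as [-ga] and [-ka], depending on the final segment of the stem.
By contrast the GEN suffix keeps its initial [g] throughout — that segment must be underlying.
The ERG suffix is therefore /-ka/ underlyingly, with post-nasal voicing: voiceless stops become voiced after a nasal.

/-ka/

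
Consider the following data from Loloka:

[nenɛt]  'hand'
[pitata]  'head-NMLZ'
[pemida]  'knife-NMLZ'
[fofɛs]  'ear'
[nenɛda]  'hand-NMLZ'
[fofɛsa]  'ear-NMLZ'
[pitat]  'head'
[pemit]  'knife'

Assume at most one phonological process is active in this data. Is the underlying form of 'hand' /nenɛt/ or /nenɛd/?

The stem for 'hand' ends in [d] in [nenɛda] but [t] in [nenɛt].
But 'head' keeps [t] in both environments ([pitata], [pitat]), so there is no rule changing /t/ to [d] before the NMLZ suffix.
Therefore /d/ is basic and [t] is derived by word-final obstruent devoicing (voiced obstruents become voiceless word-finally).

/nenɛd/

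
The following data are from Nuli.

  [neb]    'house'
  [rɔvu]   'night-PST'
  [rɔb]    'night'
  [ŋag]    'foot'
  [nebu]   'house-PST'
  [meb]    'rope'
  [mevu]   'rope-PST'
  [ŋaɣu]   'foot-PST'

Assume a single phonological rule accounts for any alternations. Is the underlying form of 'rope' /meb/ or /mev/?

/mev/

The stem for 'rope' ends in [v] in [mevu] but [b] in [meb].
But 'house' keeps [b] in both environments ([nebu], [neb]), so there is no rule changing /b/ to [v] before the PST suffix.
The underlying segment must be /v/; voiced fricatives become stops word-finally, yielding [b] there.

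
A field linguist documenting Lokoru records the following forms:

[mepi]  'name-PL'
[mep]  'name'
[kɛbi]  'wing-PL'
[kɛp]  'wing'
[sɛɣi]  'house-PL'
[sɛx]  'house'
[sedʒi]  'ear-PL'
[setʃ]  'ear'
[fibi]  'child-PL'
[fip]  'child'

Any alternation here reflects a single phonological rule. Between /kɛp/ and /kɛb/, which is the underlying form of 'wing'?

/kɛb/

In [kɛbi] and [kɛp] the final segment of 'wing' alternates: [b] ~ [p].
If /p/ were underlying and a rule turned it into [b] before the PL suffix, 'name' would also alternate; but it has [p] in both [mepi] and [mep].
The alternation reflects word-final obstruent devoicing: voiced obstruents become voiceless word-finally. /b/ is underlying.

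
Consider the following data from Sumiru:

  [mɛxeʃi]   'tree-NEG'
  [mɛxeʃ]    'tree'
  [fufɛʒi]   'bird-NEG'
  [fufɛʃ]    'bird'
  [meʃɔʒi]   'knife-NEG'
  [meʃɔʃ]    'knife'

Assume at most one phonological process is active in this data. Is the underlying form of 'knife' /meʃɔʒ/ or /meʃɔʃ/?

/meʃɔʒ/

The root 'knife' surfaces as [meʃɔʒi] and [meʃɔʃ], with a stem-final [ʒ] ~ [ʃ] alternation.
If /ʃ/ were underlying and a rule turned it into [ʒ] before the NEG suffix, 'tree' would also alternate; but it has [ʃ] in both [mɛxeʃi] and [mɛxeʃ].
The underlying segment must be /ʒ/; voiced obstruents become voiceless word-finally, yielding [ʃ] there.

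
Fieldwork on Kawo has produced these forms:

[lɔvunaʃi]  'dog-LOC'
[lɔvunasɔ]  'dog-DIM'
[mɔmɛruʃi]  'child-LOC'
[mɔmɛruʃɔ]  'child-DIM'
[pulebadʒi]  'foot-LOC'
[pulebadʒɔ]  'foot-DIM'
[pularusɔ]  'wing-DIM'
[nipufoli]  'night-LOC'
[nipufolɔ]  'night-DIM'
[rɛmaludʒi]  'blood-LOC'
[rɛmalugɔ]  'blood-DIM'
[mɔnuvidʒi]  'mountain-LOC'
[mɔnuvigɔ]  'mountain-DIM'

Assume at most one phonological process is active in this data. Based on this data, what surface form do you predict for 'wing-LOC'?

In [lɔvunaʃi] and [lɔvunasɔ] the final segment of 'dog' alternates: [ʃ] ~ [s].
Compare 'child', with invariant [ʃ] in [mɔmɛruʃi] and [mɔmɛruʃɔ]: an analysis with underlying /ʃ/ and a rule producing [s] before the DIM suffix would wrongly predict alternation here too.
The alternation reflects palatalization before a front vowel: /g/ and /s/ become palato-alveolar [dʒ] and [ʃ] before a front vowel. /s/ is underlying.
The one attested form of 'wing', [pularusɔ], shows underlying /pularus/. Applying the same rule before a front vowel gives [pularuʃi].

[pularuʃi]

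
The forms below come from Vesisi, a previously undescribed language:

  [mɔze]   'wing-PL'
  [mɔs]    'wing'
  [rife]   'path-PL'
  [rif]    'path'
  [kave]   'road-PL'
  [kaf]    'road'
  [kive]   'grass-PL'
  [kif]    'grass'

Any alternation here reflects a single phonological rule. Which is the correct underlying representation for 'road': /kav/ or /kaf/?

The root 'road' surfaces as [kave] and [kaf], with a stem-final [v] ~ [f] alternation.
But 'path' keeps [f] in both environments ([rife], [rif]), so there is no rule changing /f/ to [v] before the PL suffix.
The underlying segment must be /v/; voiced obstruents become voiceless word-finally, yielding [f] there.

/kav/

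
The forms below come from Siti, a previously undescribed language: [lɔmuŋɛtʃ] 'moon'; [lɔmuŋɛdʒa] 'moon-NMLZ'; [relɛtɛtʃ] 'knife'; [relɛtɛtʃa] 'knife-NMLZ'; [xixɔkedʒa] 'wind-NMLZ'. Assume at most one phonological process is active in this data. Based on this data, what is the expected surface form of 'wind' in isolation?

[xixɔketʃ]

In [lɔmuŋɛtʃ] and [lɔmuŋɛdʒa] the final segment of 'moon' alternates: [tʃ] ~ [dʒ].
If /tʃ/ were underlying and a rule turned it into [dʒ] before the NMLZ suffix, 'knife' would also alternate; but it has [tʃ] in both [relɛtɛtʃ] and [relɛtɛtʃa].
The alternation reflects word-final obstruent devoicing: voiced obstruents become voiceless word-finally. /dʒ/ is underlying.
From [xixɔkedʒa] the stem 'wind' is /xixɔkedʒ/; word-finally this yields [xixɔketʃ].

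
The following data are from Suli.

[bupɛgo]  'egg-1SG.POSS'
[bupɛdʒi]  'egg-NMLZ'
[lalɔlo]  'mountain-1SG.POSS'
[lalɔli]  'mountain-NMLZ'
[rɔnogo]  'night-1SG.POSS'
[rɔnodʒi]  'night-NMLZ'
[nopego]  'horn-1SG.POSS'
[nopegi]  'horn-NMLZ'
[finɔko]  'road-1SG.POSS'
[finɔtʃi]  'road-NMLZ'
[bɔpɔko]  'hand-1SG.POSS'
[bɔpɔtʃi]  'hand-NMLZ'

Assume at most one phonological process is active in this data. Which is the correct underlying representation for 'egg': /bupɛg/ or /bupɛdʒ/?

The root 'egg' surfaces as [bupɛgo] and [bupɛdʒi], with a stem-final [g] ~ [dʒ] alternation.
If /g/ were underlying and a rule turned it into [dʒ] before the NMLZ suffix, 'horn' would also alternate; but it has [g] in both [nopego] and [nopegi].
The alternation reflects depalatalization: palato-alveolar /tʃ/ and /dʒ/ become [k] and [g] when no front vowel follows. /dʒ/ is underlying.

/bupɛdʒ/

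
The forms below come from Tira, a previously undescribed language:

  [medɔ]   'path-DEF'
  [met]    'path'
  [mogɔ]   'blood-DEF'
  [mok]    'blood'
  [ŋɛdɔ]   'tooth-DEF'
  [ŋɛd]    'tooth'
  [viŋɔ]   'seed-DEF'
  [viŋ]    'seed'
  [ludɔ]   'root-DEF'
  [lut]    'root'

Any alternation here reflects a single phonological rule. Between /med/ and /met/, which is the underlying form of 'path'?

/met/

The root 'path' surfaces as [medɔ] and [met], with a stem-final [d] ~ [t] alternation.
If /d/ were underlying and a rule turned it into [t] in isolation, 'tooth' would also alternate; but it has [d] in both [ŋɛdɔ] and [ŋɛd].
Therefore /t/ is basic and [d] is derived by intervocalic voicing (voiceless stops become voiced between vowels).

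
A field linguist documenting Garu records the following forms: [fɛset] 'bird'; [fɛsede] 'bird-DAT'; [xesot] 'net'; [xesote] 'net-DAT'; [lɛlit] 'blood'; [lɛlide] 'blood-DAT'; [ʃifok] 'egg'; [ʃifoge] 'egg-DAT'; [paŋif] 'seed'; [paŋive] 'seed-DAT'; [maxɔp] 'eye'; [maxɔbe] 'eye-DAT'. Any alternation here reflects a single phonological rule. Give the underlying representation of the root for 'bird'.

/fɛsed/

The stem for 'bird' ends in [t] in [fɛset] but [d] in [fɛsede].
If /t/ were underlying and a rule turned it into [d] before the DAT suffix, 'net' would also alternate; but it has [t] in both [xesot] and [xesote].
The underlying segment must be /d/; voiced obstruents become voiceless word-finally, yielding [t] there.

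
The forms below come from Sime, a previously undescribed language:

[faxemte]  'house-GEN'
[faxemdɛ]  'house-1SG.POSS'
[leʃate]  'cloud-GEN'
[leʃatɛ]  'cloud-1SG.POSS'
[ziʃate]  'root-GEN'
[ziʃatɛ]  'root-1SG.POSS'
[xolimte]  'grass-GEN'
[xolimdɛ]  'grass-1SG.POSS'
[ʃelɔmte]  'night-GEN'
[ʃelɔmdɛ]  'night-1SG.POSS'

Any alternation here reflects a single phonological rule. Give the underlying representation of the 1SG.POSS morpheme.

The 1SG.POSS suffix surfaces as [-dɛ] and [-tɛ], depending on the final segment of the stem.
By contrast the GEN suffix keeps its initial [t] throughout — that segment must be underlying.
The 1SG.POSS suffix is therefore /-dɛ/ underlyingly, with post-vocalic devoicing: voiced stops become voiceless after a vowel.

/-dɛ/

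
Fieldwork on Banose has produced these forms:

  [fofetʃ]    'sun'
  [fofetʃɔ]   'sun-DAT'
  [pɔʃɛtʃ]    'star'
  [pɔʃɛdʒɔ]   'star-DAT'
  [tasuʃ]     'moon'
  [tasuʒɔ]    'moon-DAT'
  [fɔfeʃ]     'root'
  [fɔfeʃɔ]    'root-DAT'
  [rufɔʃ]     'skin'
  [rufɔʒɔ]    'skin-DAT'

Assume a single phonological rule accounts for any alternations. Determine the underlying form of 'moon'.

The stem for 'moon' ends in [ʃ] in [tasuʃ] but [ʒ] in [tasuʒɔ].
Compare 'root', with invariant [ʃ] in [fɔfeʃ] and [fɔfeʃɔ]: an analysis with underlying /ʃ/ and a rule producing [ʒ] before the DAT suffix would wrongly predict alternation here too.
The alternation reflects word-final obstruent devoicing: voiced obstruents become voiceless word-finally. /ʒ/ is underlying.

/tasuʒ/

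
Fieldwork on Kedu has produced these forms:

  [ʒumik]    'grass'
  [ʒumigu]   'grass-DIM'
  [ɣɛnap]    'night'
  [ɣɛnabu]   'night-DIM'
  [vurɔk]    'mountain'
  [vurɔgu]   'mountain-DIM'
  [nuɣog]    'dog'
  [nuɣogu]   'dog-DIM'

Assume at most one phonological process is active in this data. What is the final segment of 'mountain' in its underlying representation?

/k/

The stem for 'mountain' ends in [k] in [vurɔk] but [g] in [vurɔgu].
But 'dog' keeps [g] in both environments ([nuɣog], [nuɣogu]), so there is no rule changing /g/ to [k] in isolation.
So /k/ is underlying, and a rule of intervocalic voicing — voiceless stops become voiced between vowels — gives [g].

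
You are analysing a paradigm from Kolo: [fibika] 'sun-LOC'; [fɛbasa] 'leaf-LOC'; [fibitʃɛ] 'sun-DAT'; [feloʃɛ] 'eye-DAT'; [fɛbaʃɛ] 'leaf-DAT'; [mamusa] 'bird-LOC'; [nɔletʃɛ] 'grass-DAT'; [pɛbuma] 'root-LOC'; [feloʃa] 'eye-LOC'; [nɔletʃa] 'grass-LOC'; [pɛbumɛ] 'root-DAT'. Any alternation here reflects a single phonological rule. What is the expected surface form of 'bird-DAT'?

'leaf' shows [ʃ] ~ [s] at the end of the stem ([fɛbaʃɛ] vs [fɛbasa]).
But 'eye' keeps [ʃ] in both environments ([feloʃɛ], [feloʃa]), so there is no rule changing /ʃ/ to [s] before the LOC suffix.
The underlying segment must be /s/; /k/ and /s/ become palato-alveolar [tʃ] and [ʃ] before a front vowel, yielding [ʃ] there.
The one attested form of 'bird', [mamusa], shows underlying /mamus/. Applying the same rule before a front vowel gives [mamuʃɛ].

[mamuʃɛ]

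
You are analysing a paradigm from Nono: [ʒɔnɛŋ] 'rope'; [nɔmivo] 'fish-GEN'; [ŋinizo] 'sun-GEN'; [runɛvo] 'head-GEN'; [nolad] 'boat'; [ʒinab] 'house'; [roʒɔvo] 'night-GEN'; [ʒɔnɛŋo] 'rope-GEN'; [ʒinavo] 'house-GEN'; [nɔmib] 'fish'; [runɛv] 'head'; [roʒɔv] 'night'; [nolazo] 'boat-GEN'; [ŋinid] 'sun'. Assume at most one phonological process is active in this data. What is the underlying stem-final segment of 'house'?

/b/

The stem for 'house' ends in [b] in [ʒinab] but [v] in [ʒinavo].
But 'night' keeps [v] in both environments ([roʒɔv], [roʒɔvo]), so there is no rule changing /v/ to [b] in isolation.
So /b/ is underlying, and a rule of intervocalic spirantization — voiced stops become fricatives between vowels — gives [v].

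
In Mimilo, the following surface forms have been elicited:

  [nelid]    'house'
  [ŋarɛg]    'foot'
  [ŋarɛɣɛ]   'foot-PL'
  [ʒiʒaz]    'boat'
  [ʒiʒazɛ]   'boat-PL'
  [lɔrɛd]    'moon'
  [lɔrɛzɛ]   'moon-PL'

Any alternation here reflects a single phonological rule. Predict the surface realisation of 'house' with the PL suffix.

'moon' shows [d] ~ [z] at the end of the stem ([lɔrɛd] vs [lɔrɛzɛ]).
Compare 'boat', with invariant [z] in [ʒiʒaz] and [ʒiʒazɛ]: an analysis with underlying /z/ and a rule producing [d] in isolation would wrongly predict alternation here too.
The underlying segment must be /d/; voiced stops become fricatives between vowels, yielding [z] there.
From [nelid] the stem 'house' is /nelid/; between vowels this yields [nelizɛ].

[nelizɛ]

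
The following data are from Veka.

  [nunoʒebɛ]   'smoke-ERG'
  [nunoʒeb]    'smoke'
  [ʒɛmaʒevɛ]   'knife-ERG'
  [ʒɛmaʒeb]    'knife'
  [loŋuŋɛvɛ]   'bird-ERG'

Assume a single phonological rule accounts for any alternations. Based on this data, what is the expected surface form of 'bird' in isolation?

The stem for 'knife' ends in [v] in [ʒɛmaʒevɛ] but [b] in [ʒɛmaʒeb].
But 'smoke' keeps [b] in both environments ([nunoʒebɛ], [nunoʒeb]), so there is no rule changing /b/ to [v] before the ERG suffix.
The alternation reflects word-final hardening: voiced fricatives become stops word-finally. /v/ is underlying.
The one attested form of 'bird', [loŋuŋɛvɛ], shows underlying /loŋuŋɛv/. Applying the same rule word-finally gives [loŋuŋɛb].

[loŋuŋɛb]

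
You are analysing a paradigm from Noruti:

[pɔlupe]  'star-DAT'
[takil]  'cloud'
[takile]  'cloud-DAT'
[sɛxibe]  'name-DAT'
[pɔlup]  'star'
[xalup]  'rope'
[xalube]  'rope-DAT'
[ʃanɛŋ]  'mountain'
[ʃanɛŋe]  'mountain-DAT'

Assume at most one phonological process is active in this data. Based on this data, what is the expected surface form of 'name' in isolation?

The stem for 'rope' ends in [p] in [xalup] but [b] in [xalube].
Compare 'star', with invariant [p] in [pɔlup] and [pɔlupe]: an analysis with underlying /p/ and a rule producing [b] before the DAT suffix would wrongly predict alternation here too.
The alternation reflects word-final obstruent devoicing: voiced obstruents become voiceless word-finally. /b/ is underlying.
The one attested form of 'name', [sɛxibe], shows underlying /sɛxib/. Applying the same rule word-finally gives [sɛxip].

[sɛxip]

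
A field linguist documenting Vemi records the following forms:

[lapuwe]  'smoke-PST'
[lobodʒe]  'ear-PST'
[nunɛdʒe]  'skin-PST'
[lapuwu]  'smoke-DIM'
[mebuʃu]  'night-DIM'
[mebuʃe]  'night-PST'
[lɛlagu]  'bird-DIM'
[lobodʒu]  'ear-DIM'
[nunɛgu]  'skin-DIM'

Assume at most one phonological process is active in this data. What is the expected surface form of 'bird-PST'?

In [nunɛdʒe] and [nunɛgu] the final segment of 'skin' alternates: [dʒ] ~ [g].
But 'ear' keeps [dʒ] in both environments ([lobodʒe], [lobodʒu]), so there is no rule changing /dʒ/ to [g] before the DIM suffix.
So /g/ is underlying, and a rule of palatalization before a front vowel — /g/ becomes palato-alveolar [dʒ] before a front vowel — gives [dʒ].
From [lɛlagu] the stem 'bird' is /lɛlag/; before a front vowel this yields [lɛladʒe].

[lɛladʒe]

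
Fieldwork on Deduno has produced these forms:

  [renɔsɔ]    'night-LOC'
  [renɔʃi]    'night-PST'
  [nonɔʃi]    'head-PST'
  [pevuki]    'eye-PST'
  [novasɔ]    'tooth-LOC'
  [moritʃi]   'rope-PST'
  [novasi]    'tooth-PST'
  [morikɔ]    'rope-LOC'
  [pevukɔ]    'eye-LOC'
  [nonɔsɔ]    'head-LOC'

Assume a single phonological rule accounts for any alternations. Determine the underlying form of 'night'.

/renɔʃ/

The root 'night' surfaces as [renɔsɔ] and [renɔʃi], with a stem-final [s] ~ [ʃ] alternation.
If /s/ were underlying and a rule turned it into [ʃ] before the PST suffix, 'tooth' would also alternate; but it has [s] in both [novasɔ] and [novasi].
So /ʃ/ is underlying, and a rule of depalatalization — palato-alveolar /tʃ/ and /ʃ/ become [k] and [s] when no front vowel follows — gives [s].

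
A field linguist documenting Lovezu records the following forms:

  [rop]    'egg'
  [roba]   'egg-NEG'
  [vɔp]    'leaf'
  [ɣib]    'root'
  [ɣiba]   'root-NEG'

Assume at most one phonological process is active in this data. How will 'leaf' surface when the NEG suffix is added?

[vɔba]

The stem for 'egg' ends in [p] in [rop] but [b] in [roba].
But 'root' keeps [b] in both environments ([ɣib], [ɣiba]), so there is no rule changing /b/ to [p] in isolation.
The underlying segment must be /p/; voiceless stops become voiced between vowels, yielding [b] there.
The one attested form of 'leaf', [vɔp], shows underlying /vɔp/. Applying the same rule between vowels gives [vɔba].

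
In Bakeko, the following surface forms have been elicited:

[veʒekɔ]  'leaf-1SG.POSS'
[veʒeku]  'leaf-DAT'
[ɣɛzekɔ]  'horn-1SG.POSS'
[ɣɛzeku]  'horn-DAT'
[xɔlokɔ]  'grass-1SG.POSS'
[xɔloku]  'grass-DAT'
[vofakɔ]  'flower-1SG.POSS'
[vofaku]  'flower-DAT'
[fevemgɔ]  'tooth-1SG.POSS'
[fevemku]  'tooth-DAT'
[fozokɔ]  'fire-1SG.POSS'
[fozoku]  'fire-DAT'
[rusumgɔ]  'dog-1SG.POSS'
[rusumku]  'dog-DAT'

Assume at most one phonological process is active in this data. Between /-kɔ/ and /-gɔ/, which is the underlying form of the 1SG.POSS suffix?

The 1SG.POSS morpheme has two allomorphs, [-gɔ] and [-kɔ].
The DAT suffix, which begins with [k], is invariant after every stem; so [k] is not altered by any rule here.
So the underlying form is /-gɔ/, and voiced stops become voiceless after a vowel.

/-gɔ/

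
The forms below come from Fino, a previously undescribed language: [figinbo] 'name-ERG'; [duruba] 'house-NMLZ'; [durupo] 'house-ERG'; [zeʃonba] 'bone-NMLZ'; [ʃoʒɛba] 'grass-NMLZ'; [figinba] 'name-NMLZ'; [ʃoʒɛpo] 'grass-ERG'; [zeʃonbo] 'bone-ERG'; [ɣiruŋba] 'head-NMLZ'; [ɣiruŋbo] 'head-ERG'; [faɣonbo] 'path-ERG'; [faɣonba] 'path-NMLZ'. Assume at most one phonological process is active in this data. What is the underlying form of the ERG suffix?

The ERG morpheme has two allomorphs, [-bo] and [-po].
The NMLZ suffix, which begins with [b], is invariant after every stem; so [b] is not altered by any rule here.
The ERG suffix is therefore /-po/ underlyingly, with post-nasal voicing: voiceless stops become voiced after a nasal.

/-po/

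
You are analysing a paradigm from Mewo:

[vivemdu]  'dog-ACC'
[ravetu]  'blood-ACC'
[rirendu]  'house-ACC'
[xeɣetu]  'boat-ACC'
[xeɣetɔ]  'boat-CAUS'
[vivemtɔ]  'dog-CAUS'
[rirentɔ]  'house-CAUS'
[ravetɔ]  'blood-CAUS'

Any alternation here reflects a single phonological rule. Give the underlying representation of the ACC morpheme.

The ACC suffix surfaces as [-du] and [-tu], depending on the final segment of the stem.
By contrast the CAUS suffix keeps its initial [t] throughout — that segment must be underlying.
The ACC suffix is therefore /-du/ underlyingly, with post-vocalic devoicing: voiced stops become voiceless after a vowel.

/-du/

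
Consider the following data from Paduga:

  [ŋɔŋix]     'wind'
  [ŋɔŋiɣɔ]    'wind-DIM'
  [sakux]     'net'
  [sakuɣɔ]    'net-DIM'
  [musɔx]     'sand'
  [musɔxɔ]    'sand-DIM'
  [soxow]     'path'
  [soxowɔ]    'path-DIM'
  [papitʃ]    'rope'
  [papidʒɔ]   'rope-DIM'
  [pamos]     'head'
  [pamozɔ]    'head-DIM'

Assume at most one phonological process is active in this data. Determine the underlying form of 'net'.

'net' shows [x] ~ [ɣ] at the end of the stem ([sakux] vs [sakuɣɔ]).
The stem 'sand' ([musɔx], [musɔxɔ]) shows [x] unchanged in both environments, so [x] cannot be basic with [ɣ] derived before the DIM suffix.
Therefore /ɣ/ is basic and [x] is derived by word-final obstruent devoicing (voiced obstruents become voiceless word-finally).
Hence 'net' is /sakuɣ/ underlyingly.

/sakuɣ/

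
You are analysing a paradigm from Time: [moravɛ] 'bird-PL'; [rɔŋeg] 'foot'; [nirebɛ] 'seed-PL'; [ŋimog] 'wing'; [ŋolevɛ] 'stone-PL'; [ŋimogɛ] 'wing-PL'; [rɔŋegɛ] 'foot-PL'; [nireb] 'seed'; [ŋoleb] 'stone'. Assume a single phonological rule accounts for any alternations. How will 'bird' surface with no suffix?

[morab]

'stone' shows [v] ~ [b] at the end of the stem ([ŋolevɛ] vs [ŋoleb]).
But 'seed' keeps [b] in both environments ([nirebɛ], [nireb]), so there is no rule changing /b/ to [v] before the PL suffix.
So /v/ is underlying, and a rule of word-final hardening — voiced fricatives become stops word-finally — gives [b].
From [moravɛ] the stem 'bird' is /morav/; word-finally this yields [morab].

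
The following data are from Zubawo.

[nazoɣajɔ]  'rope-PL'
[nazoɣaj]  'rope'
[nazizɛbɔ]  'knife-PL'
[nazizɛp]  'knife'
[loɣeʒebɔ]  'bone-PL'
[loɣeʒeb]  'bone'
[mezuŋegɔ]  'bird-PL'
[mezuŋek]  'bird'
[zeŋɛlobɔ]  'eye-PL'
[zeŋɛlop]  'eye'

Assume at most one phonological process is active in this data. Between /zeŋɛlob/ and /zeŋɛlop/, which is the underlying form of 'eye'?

/zeŋɛlop/

The stem for 'eye' ends in [b] in [zeŋɛlobɔ] but [p] in [zeŋɛlop].
The stem 'bone' ([loɣeʒebɔ], [loɣeʒeb]) shows [b] unchanged in both environments, so [b] cannot be basic with [p] derived in isolation.
So /p/ is underlying, and a rule of intervocalic voicing — voiceless stops become voiced between vowels — gives [b].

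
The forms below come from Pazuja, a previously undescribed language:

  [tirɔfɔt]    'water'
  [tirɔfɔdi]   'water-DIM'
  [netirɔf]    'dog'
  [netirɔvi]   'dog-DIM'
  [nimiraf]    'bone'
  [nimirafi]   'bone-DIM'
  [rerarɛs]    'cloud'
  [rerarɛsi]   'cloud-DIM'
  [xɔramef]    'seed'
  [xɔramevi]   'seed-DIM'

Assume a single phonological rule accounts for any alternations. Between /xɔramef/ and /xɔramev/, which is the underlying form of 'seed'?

'seed' shows [f] ~ [v] at the end of the stem ([xɔramef] vs [xɔramevi]).
If /f/ were underlying and a rule turned it into [v] before the DIM suffix, 'bone' would also alternate; but it has [f] in both [nimiraf] and [nimirafi].
Therefore /v/ is basic and [f] is derived by word-final obstruent devoicing (voiced obstruents become voiceless word-finally).

/xɔramev/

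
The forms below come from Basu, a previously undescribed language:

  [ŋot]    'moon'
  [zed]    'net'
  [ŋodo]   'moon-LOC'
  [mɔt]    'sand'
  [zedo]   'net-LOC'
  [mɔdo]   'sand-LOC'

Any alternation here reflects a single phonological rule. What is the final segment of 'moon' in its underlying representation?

/t/

The stem for 'moon' ends in [t] in [ŋot] but [d] in [ŋodo].
Compare 'net', with invariant [d] in [zed] and [zedo]: an analysis with underlying /d/ and a rule producing [t] in isolation would wrongly predict alternation here too.
The underlying segment must be /t/; voiceless stops become voiced between vowels, yielding [d] there.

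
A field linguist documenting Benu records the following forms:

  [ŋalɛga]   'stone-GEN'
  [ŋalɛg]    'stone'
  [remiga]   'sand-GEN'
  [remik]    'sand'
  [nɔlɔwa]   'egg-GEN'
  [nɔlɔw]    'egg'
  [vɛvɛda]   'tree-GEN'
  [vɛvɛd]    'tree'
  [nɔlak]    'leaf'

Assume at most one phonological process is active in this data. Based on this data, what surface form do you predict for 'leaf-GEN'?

[nɔlaga]

The stem for 'sand' ends in [g] in [remiga] but [k] in [remik].
But 'stone' keeps [g] in both environments ([ŋalɛga], [ŋalɛg]), so there is no rule changing /g/ to [k] in isolation.
Therefore /k/ is basic and [g] is derived by intervocalic voicing (voiceless stops become voiced between vowels).
The one attested form of 'leaf', [nɔlak], shows underlying /nɔlak/. Applying the same rule between vowels gives [nɔlaga].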